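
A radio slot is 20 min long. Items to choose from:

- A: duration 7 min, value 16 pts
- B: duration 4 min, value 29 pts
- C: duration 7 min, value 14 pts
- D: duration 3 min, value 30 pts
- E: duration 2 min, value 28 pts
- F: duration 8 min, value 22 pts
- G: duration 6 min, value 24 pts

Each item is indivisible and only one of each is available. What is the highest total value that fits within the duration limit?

Check high-value combinations within 20 min:
- B+D+E+G: duration 4+3+2+6=15, value 29+30+28+24=111
- B+D+E+F: duration 4+3+2+8=17, value 29+30+28+22=109
- D+E+F+G: duration 3+2+8+6=19, value 30+28+22+24=104
- A+B+D+E: duration 7+4+3+2=16, value 16+29+30+28=103
Best: 111 pts.

111 pts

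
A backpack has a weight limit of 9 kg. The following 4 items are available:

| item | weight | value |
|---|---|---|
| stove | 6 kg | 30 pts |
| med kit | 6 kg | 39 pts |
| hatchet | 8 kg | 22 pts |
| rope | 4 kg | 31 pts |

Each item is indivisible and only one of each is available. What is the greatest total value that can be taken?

39 pts

Check high-value combinations within 9 kg:
- med kit: weight 6, value 39
- rope: weight 4, value 31
- stove: weight 6, value 30
- hatchet: weight 8, value 22
Best: 39 pts.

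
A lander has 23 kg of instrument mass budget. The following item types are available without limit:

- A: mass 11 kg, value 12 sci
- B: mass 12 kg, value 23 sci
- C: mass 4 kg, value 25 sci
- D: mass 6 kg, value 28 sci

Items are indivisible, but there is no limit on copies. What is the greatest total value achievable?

128 sci

Best value-per-unit is C at 25/4; filling with it alone gives 5×25 = 125.
Optimal mix: 4×C + 1×D → mass 22, value 128.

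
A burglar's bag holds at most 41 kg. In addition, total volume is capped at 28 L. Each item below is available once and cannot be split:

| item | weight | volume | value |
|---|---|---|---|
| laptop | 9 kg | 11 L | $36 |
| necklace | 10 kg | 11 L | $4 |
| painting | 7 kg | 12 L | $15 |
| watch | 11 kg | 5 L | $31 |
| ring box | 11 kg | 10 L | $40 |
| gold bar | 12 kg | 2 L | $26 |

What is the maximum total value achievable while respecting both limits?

$107

Feasible sets respecting both limits:
- laptop+watch+ring box: weight 31, volume 26, value 107
- laptop+ring box+gold bar: weight 32, volume 23, value 102
- watch+ring box+gold bar: weight 34, volume 17, value 97
- laptop+watch+gold bar: weight 32, volume 18, value 93
Best: $107.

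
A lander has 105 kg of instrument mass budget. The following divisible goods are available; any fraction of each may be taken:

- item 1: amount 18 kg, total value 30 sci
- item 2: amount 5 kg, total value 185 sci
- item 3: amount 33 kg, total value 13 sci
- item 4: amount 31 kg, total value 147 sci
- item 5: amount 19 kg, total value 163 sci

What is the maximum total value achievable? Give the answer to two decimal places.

Take in order of value per unit:
- item 2 (185/5 per unit): all 5 → value 185, running total 185.00
- item 5 (163/19 per unit): all 19 → value 163, running total 348.00
- item 4 (147/31 per unit): all 31 → value 147, running total 495.00
- item 1 (30/18 per unit): all 18 → value 30, running total 525.00
- item 3 (13/33 per unit): 32 of 33 → value 32×13/33 = 12.6061, running total 537.61
Total 537.61.

537.61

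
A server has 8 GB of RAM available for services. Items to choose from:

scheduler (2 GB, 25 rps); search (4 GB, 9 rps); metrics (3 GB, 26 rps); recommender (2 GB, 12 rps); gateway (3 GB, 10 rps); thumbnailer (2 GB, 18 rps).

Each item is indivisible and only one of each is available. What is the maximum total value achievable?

Check high-value combinations within 8 GB:
- scheduler+metrics+thumbnailer: memory 2+3+2=7, value 25+26+18=69
- scheduler+metrics+recommender: memory 2+3+2=7, value 25+26+12=63
- scheduler+metrics+gateway: memory 2+3+3=8, value 25+26+10=61
- metrics+recommender+thumbnailer: memory 3+2+2=7, value 26+12+18=56
- scheduler+recommender+thumbnailer: memory 2+2+2=6, value 25+12+18=55
Best: 69 rps.

69 rps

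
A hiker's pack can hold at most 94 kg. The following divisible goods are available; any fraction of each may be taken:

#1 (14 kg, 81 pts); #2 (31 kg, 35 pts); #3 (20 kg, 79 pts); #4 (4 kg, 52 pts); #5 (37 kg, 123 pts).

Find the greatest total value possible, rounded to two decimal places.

356.45

Take in order of value per unit:
- #4 (52/4 per unit): all 4 → value 52, running total 52.00
- #1 (81/14 per unit): all 14 → value 81, running total 133.00
- #3 (79/20 per unit): all 20 → value 79, running total 212.00
- #5 (123/37 per unit): all 37 → value 123, running total 335.00
- #2 (35/31 per unit): 19 of 31 → value 19×35/31 = 21.4516, running total 356.45
Total 356.45.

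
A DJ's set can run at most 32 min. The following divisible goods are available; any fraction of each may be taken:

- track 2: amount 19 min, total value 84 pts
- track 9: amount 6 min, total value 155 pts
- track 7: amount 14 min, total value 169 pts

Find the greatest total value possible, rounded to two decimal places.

377.05

Take in order of value per unit:
- track 9 (155/6 per unit): all 6 → value 155, running total 155.00
- track 7 (169/14 per unit): all 14 → value 169, running total 324.00
- track 2 (84/19 per unit): 12 of 19 → value 12×84/19 = 53.0526, running total 377.05
Total 377.05.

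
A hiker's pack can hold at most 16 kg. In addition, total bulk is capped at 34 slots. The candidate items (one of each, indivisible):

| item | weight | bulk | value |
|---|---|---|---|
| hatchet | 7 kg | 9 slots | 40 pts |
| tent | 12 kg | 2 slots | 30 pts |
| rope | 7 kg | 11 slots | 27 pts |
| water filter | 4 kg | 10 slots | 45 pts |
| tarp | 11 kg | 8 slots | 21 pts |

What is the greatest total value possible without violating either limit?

Feasible sets respecting both limits:
- hatchet+water filter: weight 11, bulk 19, value 85
- tent+water filter: weight 16, bulk 12, value 75
- rope+water filter: weight 11, bulk 21, value 72
Best: 85 pts.

85 pts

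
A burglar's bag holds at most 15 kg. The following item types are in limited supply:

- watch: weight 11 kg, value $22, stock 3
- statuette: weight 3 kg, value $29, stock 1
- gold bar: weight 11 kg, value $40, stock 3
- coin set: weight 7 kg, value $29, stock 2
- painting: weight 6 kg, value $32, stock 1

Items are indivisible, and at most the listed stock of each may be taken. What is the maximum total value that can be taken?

Best selections within weight 15 and stock limits:
- 1×statuette + 1×gold bar: weight 14, value 69
- 1×statuette + 1×painting: weight 9, value 61
- 1×coin set + 1×painting: weight 13, value 61
Best: $69.

$69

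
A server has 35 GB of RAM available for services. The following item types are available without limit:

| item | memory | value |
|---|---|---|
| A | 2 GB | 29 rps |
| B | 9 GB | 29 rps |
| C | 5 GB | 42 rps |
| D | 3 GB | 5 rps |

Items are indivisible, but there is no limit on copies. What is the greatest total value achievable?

Best value-per-unit is A at 29/2, and filling with it alone uses memory 17×2=34. No mix of the others beats 17×29 = 493.

493 rps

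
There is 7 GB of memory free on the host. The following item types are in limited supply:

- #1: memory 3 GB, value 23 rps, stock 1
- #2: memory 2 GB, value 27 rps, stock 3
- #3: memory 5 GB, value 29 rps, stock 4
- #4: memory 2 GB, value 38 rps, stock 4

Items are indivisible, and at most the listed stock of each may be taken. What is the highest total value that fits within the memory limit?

114 rps

Best selections within memory 7 and stock limits:
- 3×#4: memory 6, value 114
- 1×#2 + 2×#4: memory 6, value 103
Best: 114 rps.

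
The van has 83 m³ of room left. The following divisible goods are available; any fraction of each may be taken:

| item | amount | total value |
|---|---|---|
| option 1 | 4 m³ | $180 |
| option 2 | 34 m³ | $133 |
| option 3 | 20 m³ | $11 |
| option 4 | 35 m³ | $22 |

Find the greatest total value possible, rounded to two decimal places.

340.50

Take in order of value per unit:
- option 1 (180/4 per unit): all 4 → value 180, running total 180.00
- option 2 (133/34 per unit): all 34 → value 133, running total 313.00
- option 4 (22/35 per unit): all 35 → value 22, running total 335.00
- option 3 (11/20 per unit): 10 of 20 → value 10×11/20 = 5.5000, running total 340.50
Total 340.50.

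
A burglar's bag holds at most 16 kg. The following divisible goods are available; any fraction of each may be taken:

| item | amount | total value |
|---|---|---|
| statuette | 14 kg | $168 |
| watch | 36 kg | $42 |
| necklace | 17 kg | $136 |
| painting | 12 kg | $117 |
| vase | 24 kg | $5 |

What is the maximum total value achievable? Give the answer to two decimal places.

Take in order of value per unit:
- statuette (168/14 per unit): all 14 → value 168, running total 168.00
- painting (117/12 per unit): 2 of 12 → value 2×117/12 = 19.5000, running total 187.50
Total 187.50.

187.50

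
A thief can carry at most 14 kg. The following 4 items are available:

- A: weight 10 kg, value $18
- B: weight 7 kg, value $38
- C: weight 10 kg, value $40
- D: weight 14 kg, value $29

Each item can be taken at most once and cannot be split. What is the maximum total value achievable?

$40

Check high-value combinations within 14 kg:
- C: weight 10, value 40
- B: weight 7, value 38
- D: weight 14, value 29
Best: $40.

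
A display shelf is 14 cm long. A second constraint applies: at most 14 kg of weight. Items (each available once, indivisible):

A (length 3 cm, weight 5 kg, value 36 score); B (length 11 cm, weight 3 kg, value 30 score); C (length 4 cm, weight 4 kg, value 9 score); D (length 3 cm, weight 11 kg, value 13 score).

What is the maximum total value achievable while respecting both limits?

Feasible sets respecting both limits:
- A+B: length 14, weight 8, value 66
- A+C: length 7, weight 9, value 45
- B+D: length 14, weight 14, value 43
- A: length 3, weight 5, value 36
Best: 66 score.

66 score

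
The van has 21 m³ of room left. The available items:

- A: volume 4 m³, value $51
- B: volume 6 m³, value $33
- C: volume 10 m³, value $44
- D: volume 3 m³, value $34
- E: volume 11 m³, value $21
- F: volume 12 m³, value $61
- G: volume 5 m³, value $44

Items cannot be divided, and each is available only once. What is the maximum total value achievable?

Check high-value combinations within 21 m³:
- A+B+D+G: volume 4+6+3+5=18, value 51+33+34+44=162
- A+F+G: volume 4+12+5=21, value 51+61+44=156
- A+D+F: volume 4+3+12=19, value 51+34+61=146
- A+C+G: volume 4+10+5=19, value 51+44+44=139
- D+F+G: volume 3+12+5=20, value 34+61+44=139
Best: $162.

$162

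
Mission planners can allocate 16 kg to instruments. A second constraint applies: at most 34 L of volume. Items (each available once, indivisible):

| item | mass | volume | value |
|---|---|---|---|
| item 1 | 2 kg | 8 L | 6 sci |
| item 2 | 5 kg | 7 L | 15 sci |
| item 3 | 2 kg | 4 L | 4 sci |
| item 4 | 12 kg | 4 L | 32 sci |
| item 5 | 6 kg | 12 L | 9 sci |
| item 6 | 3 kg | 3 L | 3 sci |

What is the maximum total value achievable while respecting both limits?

Feasible sets respecting both limits:
- item 1+item 3+item 4: mass 16, volume 16, value 42
- item 1+item 4: mass 14, volume 12, value 38
- item 3+item 4: mass 14, volume 8, value 36
- item 4+item 6: mass 15, volume 7, value 35
Best: 42 sci.

42 sci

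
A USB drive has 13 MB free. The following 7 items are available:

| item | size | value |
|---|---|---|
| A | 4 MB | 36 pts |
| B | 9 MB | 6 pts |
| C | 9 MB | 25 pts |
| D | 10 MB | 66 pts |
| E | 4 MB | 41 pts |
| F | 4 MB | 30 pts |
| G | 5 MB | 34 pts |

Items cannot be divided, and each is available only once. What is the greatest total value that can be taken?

Check high-value combinations within 13 MB:
- A+E+G: size 4+4+5=13, value 36+41+34=111
- A+E+F: size 4+4+4=12, value 36+41+30=107
- E+F+G: size 4+4+5=13, value 41+30+34=105
Best: 111 pts.

111 pts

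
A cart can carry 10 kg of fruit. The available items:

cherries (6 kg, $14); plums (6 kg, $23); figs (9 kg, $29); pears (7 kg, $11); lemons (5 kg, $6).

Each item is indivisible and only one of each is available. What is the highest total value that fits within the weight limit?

This is a 0/1 knapsack; check combinations near the capacity.
- figs: weight 9, value 29
- plums: weight 6, value 23
- cherries: weight 6, value 14
- pears: weight 7, value 11
- lemons: weight 5, value 6
Best: $29.

$29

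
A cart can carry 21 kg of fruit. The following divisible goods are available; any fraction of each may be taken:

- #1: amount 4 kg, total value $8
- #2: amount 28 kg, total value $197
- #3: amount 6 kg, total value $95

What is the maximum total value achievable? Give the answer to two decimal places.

200.54

Take in order of value per unit:
- #3 (95/6 per unit): all 6 → value 95, running total 95.00
- #2 (197/28 per unit): 15 of 28 → value 15×197/28 = 105.5357, running total 200.54
Total 200.54.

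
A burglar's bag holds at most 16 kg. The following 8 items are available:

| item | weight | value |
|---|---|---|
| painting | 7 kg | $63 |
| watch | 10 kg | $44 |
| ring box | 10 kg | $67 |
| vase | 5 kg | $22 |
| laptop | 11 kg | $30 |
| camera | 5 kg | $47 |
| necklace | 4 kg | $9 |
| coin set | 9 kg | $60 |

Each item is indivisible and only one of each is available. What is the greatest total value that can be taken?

This is a 0/1 knapsack; check combinations near the capacity.
- painting+coin set: weight 7+9=16, value 63+60=123
- painting+camera+necklace: weight 7+5+4=16, value 63+47+9=119
- ring box+camera: weight 10+5=15, value 67+47=114
- painting+camera: weight 7+5=12, value 63+47=110
Best: $123.

$123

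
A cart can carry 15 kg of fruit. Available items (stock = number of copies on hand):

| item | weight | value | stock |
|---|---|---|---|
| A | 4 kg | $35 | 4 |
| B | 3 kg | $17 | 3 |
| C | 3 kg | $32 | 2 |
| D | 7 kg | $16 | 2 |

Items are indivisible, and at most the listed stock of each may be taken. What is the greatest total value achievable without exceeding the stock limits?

Top feasible selections:
- 3×A + 1×C: weight 15, value 137
- 2×A + 2×C: weight 14, value 134
Best: $137.

$137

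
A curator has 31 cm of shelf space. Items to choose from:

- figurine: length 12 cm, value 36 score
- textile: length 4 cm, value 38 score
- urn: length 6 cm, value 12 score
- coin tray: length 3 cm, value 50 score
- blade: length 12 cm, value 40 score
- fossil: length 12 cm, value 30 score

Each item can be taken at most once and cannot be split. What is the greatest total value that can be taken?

164 score

This is a 0/1 knapsack; check combinations near the capacity.
- figurine+textile+coin tray+blade: length 12+4+3+12=31, value 36+38+50+40=164
- textile+coin tray+blade+fossil: length 4+3+12+12=31, value 38+50+40+30=158
- figurine+textile+coin tray+fossil: length 12+4+3+12=31, value 36+38+50+30=154
Best: 164 score.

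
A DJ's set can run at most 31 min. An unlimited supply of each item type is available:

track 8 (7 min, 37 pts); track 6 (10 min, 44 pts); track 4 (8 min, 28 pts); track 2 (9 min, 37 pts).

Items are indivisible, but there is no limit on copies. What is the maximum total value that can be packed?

155 pts

Best value-per-unit is track 8 at 37/7; filling with it alone gives 4×37 = 148.
Optimal mix: 3×track 8 + 1×track 6 → duration 31, value 155.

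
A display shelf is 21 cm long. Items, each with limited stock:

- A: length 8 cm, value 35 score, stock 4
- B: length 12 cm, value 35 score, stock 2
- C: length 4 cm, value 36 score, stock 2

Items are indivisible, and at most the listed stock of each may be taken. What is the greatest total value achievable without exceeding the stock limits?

107 score

Best selections within length 21 and stock limits:
- 1×A + 2×C: length 16, value 107
- 1×B + 2×C: length 20, value 107
- 2×A + 1×C: length 20, value 106
- 2×C: length 8, value 72
Best: 107 score.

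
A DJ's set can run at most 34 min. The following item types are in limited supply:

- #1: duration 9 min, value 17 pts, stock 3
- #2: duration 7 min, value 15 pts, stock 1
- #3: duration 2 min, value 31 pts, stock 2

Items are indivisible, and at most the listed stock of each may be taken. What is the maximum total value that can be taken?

Top feasible selections:
- 3×#1 + 2×#3: duration 31, value 113
- 2×#1 + 1×#2 + 2×#3: duration 29, value 111
Best: 113 pts.

113 pts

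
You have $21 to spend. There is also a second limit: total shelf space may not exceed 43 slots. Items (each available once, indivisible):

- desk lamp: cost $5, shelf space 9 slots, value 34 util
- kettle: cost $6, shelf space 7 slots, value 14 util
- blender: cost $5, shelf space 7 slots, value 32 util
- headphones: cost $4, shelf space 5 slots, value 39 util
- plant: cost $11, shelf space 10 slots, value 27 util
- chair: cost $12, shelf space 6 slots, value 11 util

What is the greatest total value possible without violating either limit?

119 util

Feasible sets respecting both limits:
- desk lamp+kettle+blender+headphones: cost 20, shelf space 28, value 119
- desk lamp+blender+headphones: cost 14, shelf space 21, value 105
- desk lamp+headphones+plant: cost 20, shelf space 24, value 100
- blender+headphones+plant: cost 20, shelf space 22, value 98
Best: 119 util.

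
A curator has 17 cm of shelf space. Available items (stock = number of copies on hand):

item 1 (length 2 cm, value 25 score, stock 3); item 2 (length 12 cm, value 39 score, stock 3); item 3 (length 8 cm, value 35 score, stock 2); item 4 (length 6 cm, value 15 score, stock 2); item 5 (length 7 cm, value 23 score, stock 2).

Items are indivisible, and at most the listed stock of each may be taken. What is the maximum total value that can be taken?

110 score

Top feasible selections:
- 3×item 1 + 1×item 3: length 14, value 110
- 3×item 1 + 1×item 5: length 13, value 98
- 3×item 1 + 1×item 4: length 12, value 90
Best: 110 score.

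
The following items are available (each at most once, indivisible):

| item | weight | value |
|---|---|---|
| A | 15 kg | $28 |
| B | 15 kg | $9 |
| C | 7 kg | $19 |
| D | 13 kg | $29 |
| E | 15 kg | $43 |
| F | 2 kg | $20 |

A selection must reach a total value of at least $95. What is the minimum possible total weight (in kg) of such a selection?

37

Subsets with value ≥ 95, sorted by total weight:
- C+D+E+F: weight 37, value 111
- A+C+D+F: weight 37, value 96
- A+C+E+F: weight 39, value 110
- A+D+E: weight 43, value 100
Minimum weight: 37 kg.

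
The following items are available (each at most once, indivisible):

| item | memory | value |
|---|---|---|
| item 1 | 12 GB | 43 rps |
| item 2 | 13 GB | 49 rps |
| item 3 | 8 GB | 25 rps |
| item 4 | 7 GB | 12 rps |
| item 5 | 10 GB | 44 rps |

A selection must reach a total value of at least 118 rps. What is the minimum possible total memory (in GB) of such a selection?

31

Subsets with value ≥ 118, sorted by total memory:
- item 2+item 3+item 5: memory 31, value 118
- item 1+item 2+item 5: memory 35, value 136
Minimum memory: 31 GB.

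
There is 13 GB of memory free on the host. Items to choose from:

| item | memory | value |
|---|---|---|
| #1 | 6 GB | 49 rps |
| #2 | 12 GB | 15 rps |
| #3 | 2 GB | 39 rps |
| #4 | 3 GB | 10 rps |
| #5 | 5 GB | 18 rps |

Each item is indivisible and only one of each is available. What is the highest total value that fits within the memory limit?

106 rps

Check high-value combinations within 13 GB:
- #1+#3+#5: memory 6+2+5=13, value 49+39+18=106
- #1+#3+#4: memory 6+2+3=11, value 49+39+10=98
- #1+#3: memory 6+2=8, value 49+39=88
- #3+#4+#5: memory 2+3+5=10, value 39+10+18=67
- #1+#5: memory 6+5=11, value 49+18=67
Best: 106 rps.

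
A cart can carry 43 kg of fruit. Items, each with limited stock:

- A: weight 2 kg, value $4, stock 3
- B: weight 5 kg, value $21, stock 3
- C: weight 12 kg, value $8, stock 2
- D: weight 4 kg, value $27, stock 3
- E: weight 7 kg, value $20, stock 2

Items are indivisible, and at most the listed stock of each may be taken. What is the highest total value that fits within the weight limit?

Best selections within weight 43 and stock limits:
- 1×A + 3×B + 3×D + 2×E: weight 43, value 188
- 3×B + 3×D + 2×E: weight 41, value 184
- 3×A + 3×B + 3×D + 1×E: weight 40, value 176
Best: $188.

$188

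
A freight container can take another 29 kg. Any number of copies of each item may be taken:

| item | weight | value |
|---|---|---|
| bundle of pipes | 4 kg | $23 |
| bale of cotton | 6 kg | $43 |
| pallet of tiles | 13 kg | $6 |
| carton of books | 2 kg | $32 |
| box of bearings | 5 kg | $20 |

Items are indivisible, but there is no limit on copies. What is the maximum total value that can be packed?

$448

Best value-per-unit is carton of books at 32/2, and filling with it alone uses weight 14×2=28. No mix of the others beats 14×32 = 448.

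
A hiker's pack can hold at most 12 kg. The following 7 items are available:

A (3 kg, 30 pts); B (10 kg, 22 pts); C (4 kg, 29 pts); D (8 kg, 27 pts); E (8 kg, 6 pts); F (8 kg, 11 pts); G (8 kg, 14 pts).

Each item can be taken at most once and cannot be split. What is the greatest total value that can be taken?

This is a 0/1 knapsack; check combinations near the capacity.
- A+C: weight 3+4=7, value 30+29=59
- A+D: weight 3+8=11, value 30+27=57
- C+D: weight 4+8=12, value 29+27=56
- A+G: weight 3+8=11, value 30+14=44
- C+G: weight 4+8=12, value 29+14=43
Best: 59 pts.

59 pts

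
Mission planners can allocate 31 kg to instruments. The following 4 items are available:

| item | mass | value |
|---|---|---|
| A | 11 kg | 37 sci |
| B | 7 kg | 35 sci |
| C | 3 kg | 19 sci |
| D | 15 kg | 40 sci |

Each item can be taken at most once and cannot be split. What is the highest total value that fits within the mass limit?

96 sci

Check high-value combinations within 31 kg:
- A+C+D: mass 11+3+15=29, value 37+19+40=96
- B+C+D: mass 7+3+15=25, value 35+19+40=94
- A+B+C: mass 11+7+3=21, value 37+35+19=91
- A+D: mass 11+15=26, value 37+40=77
Best: 96 sci.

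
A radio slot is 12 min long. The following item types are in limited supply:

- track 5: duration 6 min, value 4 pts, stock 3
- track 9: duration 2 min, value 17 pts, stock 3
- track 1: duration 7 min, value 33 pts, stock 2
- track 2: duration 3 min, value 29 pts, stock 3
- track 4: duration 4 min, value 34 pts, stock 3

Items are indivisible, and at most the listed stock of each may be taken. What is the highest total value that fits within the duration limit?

Best selections within duration 12 and stock limits:
- 1×track 9 + 2×track 2 + 1×track 4: duration 12, value 109
- 3×track 9 + 2×track 2: duration 12, value 109
Best: 109 pts.

109 pts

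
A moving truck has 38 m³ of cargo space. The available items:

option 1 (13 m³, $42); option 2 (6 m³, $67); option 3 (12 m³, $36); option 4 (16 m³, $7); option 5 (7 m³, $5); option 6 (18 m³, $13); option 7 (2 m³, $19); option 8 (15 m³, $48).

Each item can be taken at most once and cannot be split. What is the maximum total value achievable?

$176

Check high-value combinations within 38 m³:
- option 1+option 2+option 7+option 8: volume 13+6+2+15=36, value 42+67+19+48=176
- option 2+option 3+option 7+option 8: volume 6+12+2+15=35, value 67+36+19+48=170
- option 1+option 2+option 3+option 7: volume 13+6+12+2=33, value 42+67+36+19=164
- option 1+option 2+option 8: volume 13+6+15=34, value 42+67+48=157
Best: $176.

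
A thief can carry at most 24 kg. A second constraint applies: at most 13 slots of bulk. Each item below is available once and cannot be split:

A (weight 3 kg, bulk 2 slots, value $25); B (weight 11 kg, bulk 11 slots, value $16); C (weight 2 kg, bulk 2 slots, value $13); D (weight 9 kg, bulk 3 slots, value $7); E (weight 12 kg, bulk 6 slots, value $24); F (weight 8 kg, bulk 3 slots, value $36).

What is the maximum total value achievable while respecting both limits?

Feasible sets respecting both limits:
- A+E+F: weight 23, bulk 11, value 85
- A+C+D+F: weight 22, bulk 10, value 81
- A+C+F: weight 13, bulk 7, value 74
- C+E+F: weight 22, bulk 11, value 73
Best: $85.

$85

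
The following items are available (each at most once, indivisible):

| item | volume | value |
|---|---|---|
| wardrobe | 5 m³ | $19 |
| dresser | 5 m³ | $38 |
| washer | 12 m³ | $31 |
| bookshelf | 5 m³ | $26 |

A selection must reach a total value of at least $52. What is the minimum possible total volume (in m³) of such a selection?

10

Subsets with value ≥ 52, sorted by total volume:
- dresser+bookshelf: volume 10, value 64
- wardrobe+dresser: volume 10, value 57
Minimum volume: 10 m³.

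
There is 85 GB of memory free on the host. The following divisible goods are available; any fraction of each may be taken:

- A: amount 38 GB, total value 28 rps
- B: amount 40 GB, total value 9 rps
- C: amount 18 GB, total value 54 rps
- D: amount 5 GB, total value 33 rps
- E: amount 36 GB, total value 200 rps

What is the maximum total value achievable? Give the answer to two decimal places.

306.16

Take in order of value per unit:
- D (33/5 per unit): all 5 → value 33, running total 33.00
- E (200/36 per unit): all 36 → value 200, running total 233.00
- C (54/18 per unit): all 18 → value 54, running total 287.00
- A (28/38 per unit): 26 of 38 → value 26×28/38 = 19.1579, running total 306.16
Total 306.16.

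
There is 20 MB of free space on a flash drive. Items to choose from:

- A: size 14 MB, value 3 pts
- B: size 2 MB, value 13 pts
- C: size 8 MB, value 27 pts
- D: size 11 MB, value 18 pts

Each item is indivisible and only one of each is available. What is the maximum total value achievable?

Check high-value combinations within 20 MB:
- C+D: size 8+11=19, value 27+18=45
- B+C: size 2+8=10, value 13+27=40
- B+D: size 2+11=13, value 13+18=31
- C: size 8, value 27
Best: 45 pts.

45 pts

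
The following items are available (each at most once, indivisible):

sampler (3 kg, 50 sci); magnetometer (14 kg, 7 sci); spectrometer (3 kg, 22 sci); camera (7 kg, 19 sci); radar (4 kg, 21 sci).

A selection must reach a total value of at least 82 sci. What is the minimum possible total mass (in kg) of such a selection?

10

Subsets with value ≥ 82, sorted by total mass:
- sampler+spectrometer+radar: mass 10, value 93
- sampler+spectrometer+camera: mass 13, value 91
Minimum mass: 10 kg.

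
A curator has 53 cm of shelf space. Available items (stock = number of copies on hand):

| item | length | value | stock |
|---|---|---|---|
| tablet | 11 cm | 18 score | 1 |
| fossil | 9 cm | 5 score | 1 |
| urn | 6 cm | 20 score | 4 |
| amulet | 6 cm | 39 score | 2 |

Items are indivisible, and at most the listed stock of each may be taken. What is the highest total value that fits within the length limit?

Best selections within length 53 and stock limits:
- 1×tablet + 4×urn + 2×amulet: length 47, value 176
- 1×fossil + 4×urn + 2×amulet: length 45, value 163
- 1×tablet + 1×fossil + 3×urn + 2×amulet: length 50, value 161
- 4×urn + 2×amulet: length 36, value 158
Best: 176 score.

176 score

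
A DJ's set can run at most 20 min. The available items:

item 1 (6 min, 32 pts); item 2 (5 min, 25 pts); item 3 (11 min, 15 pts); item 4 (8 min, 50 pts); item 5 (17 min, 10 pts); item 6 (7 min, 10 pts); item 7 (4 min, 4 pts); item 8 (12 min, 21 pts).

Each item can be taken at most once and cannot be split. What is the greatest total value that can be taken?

107 pts

Check high-value combinations within 20 min:
- item 1+item 2+item 4: duration 6+5+8=19, value 32+25+50=107
- item 1+item 4+item 7: duration 6+8+4=18, value 32+50+4=86
- item 2+item 4+item 6: duration 5+8+7=20, value 25+50+10=85
- item 1+item 4: duration 6+8=14, value 32+50=82
Best: 107 pts.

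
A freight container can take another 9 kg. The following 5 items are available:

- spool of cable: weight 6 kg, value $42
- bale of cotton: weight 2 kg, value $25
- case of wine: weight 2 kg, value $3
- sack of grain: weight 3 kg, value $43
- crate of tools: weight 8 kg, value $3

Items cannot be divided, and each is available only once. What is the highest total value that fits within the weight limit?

Check high-value combinations within 9 kg:
- spool of cable+sack of grain: weight 6+3=9, value 42+43=85
- bale of cotton+case of wine+sack of grain: weight 2+2+3=7, value 25+3+43=71
- bale of cotton+sack of grain: weight 2+3=5, value 25+43=68
- spool of cable+bale of cotton: weight 6+2=8, value 42+25=67
Best: $85.

$85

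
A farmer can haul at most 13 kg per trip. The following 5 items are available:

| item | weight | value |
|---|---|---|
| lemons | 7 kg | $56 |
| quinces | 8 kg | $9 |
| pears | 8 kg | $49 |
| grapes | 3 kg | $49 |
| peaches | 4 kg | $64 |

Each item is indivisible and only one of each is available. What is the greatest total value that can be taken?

$120

Check high-value combinations within 13 kg:
- lemons+peaches: weight 7+4=11, value 56+64=120
- grapes+peaches: weight 3+4=7, value 49+64=113
- pears+peaches: weight 8+4=12, value 49+64=113
- lemons+grapes: weight 7+3=10, value 56+49=105
- pears+grapes: weight 8+3=11, value 49+49=98
Best: $120.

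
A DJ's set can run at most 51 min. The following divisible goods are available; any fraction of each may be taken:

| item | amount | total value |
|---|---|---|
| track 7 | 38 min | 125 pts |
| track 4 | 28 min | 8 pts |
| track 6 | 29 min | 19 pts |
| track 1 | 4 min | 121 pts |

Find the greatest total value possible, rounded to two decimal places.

251.90

Take in order of value per unit:
- track 1 (121/4 per unit): all 4 → value 121, running total 121.00
- track 7 (125/38 per unit): all 38 → value 125, running total 246.00
- track 6 (19/29 per unit): 9 of 29 → value 9×19/29 = 5.8966, running total 251.90
Total 251.90.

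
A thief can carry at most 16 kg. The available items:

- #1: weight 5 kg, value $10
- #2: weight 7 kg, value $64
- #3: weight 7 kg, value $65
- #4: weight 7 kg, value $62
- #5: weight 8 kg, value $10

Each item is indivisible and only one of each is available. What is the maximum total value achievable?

$129

Check high-value combinations within 16 kg:
- #2+#3: weight 7+7=14, value 64+65=129
- #3+#4: weight 7+7=14, value 65+62=127
- #2+#4: weight 7+7=14, value 64+62=126
Best: $129.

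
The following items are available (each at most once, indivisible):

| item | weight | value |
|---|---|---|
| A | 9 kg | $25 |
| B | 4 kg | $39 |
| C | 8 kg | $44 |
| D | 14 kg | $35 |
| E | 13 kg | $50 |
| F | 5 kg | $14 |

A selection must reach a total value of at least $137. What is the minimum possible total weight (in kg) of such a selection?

30

Subsets with value ≥ 137, sorted by total weight:
- B+C+E+F: weight 30, value 147
- A+B+C+E: weight 34, value 158
- A+B+C+D: weight 35, value 143
- B+D+E+F: weight 36, value 138
Minimum weight: 30 kg.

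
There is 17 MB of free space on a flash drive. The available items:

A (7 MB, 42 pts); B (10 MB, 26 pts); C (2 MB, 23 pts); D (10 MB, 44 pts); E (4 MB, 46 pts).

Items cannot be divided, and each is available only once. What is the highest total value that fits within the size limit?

113 pts

Check high-value combinations within 17 MB:
- C+D+E: size 2+10+4=16, value 23+44+46=113
- A+C+E: size 7+2+4=13, value 42+23+46=111
- B+C+E: size 10+2+4=16, value 26+23+46=95
- D+E: size 10+4=14, value 44+46=90
- A+E: size 7+4=11, value 42+46=88
Best: 113 pts.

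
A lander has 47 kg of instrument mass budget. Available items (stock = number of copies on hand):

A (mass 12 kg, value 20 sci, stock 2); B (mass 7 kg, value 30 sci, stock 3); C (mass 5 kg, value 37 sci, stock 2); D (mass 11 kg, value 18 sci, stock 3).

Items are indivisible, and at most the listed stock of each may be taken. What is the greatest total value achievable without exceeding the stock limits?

184 sci

Best selections within mass 47 and stock limits:
- 1×A + 3×B + 2×C: mass 43, value 184
- 3×B + 2×C + 1×D: mass 42, value 182
- 1×A + 2×B + 2×C + 1×D: mass 47, value 172
Best: 184 sci.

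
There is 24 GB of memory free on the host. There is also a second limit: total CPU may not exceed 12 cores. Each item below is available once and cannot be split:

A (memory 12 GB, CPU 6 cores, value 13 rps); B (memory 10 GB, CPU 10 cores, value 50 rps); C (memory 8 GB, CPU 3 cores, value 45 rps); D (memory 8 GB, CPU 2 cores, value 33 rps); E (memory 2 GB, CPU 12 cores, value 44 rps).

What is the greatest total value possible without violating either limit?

83 rps

Feasible sets respecting both limits:
- B+D: memory 18, CPU 12, value 83
- C+D: memory 16, CPU 5, value 78
- A+C: memory 20, CPU 9, value 58
Best: 83 rps.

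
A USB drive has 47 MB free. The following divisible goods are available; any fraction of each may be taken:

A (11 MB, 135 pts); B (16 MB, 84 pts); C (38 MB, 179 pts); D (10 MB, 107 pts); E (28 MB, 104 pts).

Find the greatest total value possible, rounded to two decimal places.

373.11

Take in order of value per unit:
- A (135/11 per unit): all 11 → value 135, running total 135.00
- D (107/10 per unit): all 10 → value 107, running total 242.00
- B (84/16 per unit): all 16 → value 84, running total 326.00
- C (179/38 per unit): 10 of 38 → value 10×179/38 = 47.1053, running total 373.11
Total 373.11.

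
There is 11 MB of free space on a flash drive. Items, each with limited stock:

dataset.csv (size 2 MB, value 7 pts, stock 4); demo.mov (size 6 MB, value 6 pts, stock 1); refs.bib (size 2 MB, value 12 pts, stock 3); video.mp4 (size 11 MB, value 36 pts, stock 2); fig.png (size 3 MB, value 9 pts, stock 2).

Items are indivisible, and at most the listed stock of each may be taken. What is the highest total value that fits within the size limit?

52 pts

Top feasible selections:
- 1×dataset.csv + 3×refs.bib + 1×fig.png: size 11, value 52
- 2×dataset.csv + 3×refs.bib: size 10, value 50
Best: 52 pts.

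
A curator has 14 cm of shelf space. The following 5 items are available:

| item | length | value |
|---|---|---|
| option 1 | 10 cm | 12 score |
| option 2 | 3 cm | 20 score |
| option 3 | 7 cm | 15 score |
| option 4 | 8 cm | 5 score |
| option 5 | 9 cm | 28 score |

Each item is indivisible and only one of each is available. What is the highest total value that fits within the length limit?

Check high-value combinations within 14 cm:
- option 2+option 5: length 3+9=12, value 20+28=48
- option 2+option 3: length 3+7=10, value 20+15=35
- option 1+option 2: length 10+3=13, value 12+20=32
Best: 48 score.

48 score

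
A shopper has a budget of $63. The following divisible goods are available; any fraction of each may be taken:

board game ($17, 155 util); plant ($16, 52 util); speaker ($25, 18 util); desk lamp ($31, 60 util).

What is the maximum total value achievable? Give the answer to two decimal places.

Take in order of value per unit:
- board game (155/17 per unit): all 17 → value 155, running total 155.00
- plant (52/16 per unit): all 16 → value 52, running total 207.00
- desk lamp (60/31 per unit): 30 of 31 → value 30×60/31 = 58.0645, running total 265.06
Total 265.06.

265.06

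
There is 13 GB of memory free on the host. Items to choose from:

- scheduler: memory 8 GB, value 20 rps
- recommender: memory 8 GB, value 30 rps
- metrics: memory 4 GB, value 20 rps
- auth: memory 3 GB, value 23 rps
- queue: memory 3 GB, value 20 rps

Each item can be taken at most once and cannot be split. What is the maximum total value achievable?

63 rps

Check high-value combinations within 13 GB:
- metrics+auth+queue: memory 4+3+3=10, value 20+23+20=63
- recommender+auth: memory 8+3=11, value 30+23=53
- recommender+queue: memory 8+3=11, value 30+20=50
Best: 63 rps.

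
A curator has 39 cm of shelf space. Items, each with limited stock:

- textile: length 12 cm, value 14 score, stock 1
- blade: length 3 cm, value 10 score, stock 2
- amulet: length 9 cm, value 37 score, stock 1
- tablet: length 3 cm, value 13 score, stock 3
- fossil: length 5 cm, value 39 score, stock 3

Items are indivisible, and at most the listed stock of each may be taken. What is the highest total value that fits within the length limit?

213 score

Best selections within length 39 and stock limits:
- 2×blade + 1×amulet + 3×tablet + 3×fossil: length 39, value 213
- 1×blade + 1×amulet + 3×tablet + 3×fossil: length 36, value 203
Best: 213 score.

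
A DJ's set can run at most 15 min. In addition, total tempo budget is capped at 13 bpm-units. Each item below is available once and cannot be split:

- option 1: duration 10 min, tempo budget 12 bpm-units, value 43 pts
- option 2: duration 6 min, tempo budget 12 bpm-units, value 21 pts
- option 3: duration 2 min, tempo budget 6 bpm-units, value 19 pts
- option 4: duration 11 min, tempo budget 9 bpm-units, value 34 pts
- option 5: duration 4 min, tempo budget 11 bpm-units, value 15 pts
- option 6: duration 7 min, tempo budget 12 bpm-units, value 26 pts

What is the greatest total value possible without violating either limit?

Feasible sets respecting both limits:
- option 1: duration 10, tempo budget 12, value 43
- option 4: duration 11, tempo budget 9, value 34
- option 6: duration 7, tempo budget 12, value 26
Best: 43 pts.

43 pts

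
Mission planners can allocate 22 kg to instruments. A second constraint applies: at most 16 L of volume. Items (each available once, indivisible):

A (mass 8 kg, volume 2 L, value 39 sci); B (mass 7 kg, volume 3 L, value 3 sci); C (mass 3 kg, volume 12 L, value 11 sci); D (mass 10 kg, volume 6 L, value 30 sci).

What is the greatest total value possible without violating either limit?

69 sci

Feasible sets respecting both limits:
- A+D: mass 18, volume 8, value 69
- A+C: mass 11, volume 14, value 50
- A+B: mass 15, volume 5, value 42
Best: 69 sci.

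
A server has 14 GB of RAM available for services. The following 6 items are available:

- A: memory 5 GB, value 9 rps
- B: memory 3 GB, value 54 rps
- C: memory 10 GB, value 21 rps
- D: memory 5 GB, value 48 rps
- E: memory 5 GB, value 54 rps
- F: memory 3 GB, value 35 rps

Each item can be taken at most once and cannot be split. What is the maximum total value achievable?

156 rps

Check high-value combinations within 14 GB:
- B+D+E: memory 3+5+5=13, value 54+48+54=156
- B+E+F: memory 3+5+3=11, value 54+54+35=143
- B+D+F: memory 3+5+3=11, value 54+48+35=137
Best: 156 rps.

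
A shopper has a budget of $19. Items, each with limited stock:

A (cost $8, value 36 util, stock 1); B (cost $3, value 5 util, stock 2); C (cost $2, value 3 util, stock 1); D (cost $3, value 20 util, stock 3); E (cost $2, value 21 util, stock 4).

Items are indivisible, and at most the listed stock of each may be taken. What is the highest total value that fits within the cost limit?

147 util

Top feasible selections:
- 1×C + 3×D + 4×E: cost 19, value 147
- 3×D + 4×E: cost 17, value 144
- 1×A + 1×D + 4×E: cost 19, value 140
Best: 147 util.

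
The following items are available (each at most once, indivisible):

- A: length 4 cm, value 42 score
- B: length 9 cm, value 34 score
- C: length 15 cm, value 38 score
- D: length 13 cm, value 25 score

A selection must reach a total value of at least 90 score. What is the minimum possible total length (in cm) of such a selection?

Subsets with value ≥ 90, sorted by total length:
- A+B+D: length 26, value 101
- A+B+C: length 28, value 114
- A+C+D: length 32, value 105
Minimum length: 26 cm.

26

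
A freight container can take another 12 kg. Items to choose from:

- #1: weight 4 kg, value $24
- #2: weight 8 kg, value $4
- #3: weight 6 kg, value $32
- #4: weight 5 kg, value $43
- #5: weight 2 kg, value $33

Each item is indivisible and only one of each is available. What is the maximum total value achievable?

Check high-value combinations within 12 kg:
- #1+#4+#5: weight 4+5+2=11, value 24+43+33=100
- #1+#3+#5: weight 4+6+2=12, value 24+32+33=89
- #4+#5: weight 5+2=7, value 43+33=76
- #3+#4: weight 6+5=11, value 32+43=75
- #1+#4: weight 4+5=9, value 24+43=67
Best: $100.

$100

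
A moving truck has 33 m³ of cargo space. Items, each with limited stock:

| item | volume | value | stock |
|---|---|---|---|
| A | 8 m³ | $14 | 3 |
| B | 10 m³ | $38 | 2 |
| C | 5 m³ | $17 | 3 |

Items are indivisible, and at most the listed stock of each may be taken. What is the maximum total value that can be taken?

Best selections within volume 33 and stock limits:
- 2×B + 2×C: volume 30, value 110
- 1×A + 2×B + 1×C: volume 33, value 107
- 1×A + 1×B + 3×C: volume 33, value 103
- 2×B + 1×C: volume 25, value 93
Best: $110.

$110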